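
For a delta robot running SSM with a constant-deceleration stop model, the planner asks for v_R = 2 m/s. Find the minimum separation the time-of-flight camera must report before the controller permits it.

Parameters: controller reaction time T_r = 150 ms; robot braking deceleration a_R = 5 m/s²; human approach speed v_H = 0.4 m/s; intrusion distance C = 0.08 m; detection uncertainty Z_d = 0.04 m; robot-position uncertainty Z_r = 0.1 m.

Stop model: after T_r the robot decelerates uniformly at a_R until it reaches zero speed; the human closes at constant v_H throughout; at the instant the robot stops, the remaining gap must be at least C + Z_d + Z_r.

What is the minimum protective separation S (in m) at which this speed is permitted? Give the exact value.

S_min = 57/50 m = 1.1400 m

braking lasts T_s = 2/5 = 0.4000 s
robot covers v_R·T_r = 2.0000·0.1500 = 0.3000 m before braking
braking distance = 2.0000²/(2·5.0000) = 0.4000 m
human closes 0.4000·0.5500 = 0.2200 m
margins: 0.0800+0.0400+0.1000 = 0.2200 m
S_min ≈ 0.3000+0.4000+0.2200+0.2200  ⇒  S_min = 57/50 m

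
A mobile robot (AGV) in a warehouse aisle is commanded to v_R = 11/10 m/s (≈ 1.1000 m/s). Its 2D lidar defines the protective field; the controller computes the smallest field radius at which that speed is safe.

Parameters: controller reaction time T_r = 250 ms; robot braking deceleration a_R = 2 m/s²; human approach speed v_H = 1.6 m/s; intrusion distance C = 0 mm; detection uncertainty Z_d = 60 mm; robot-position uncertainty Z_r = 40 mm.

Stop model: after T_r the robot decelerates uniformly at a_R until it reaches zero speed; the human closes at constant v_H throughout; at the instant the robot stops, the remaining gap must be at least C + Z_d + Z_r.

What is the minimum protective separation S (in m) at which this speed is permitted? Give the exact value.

S_min = 783/400 m = 1.9575 m

stop time T_s = (11/10)/2 = 0.5500 s
reaction-phase robot travel = 1.1000·0.2500 = 0.2750 m
robot covers 1.1000·0.5500 − ½·2.0000·0.5500² = 0.3025 m while stopping
person approaches 1.6000·(0.2500+0.5500) = 1.2800 m
margins: 0.0000+0.0600+0.0400 = 0.1000 m
S_min ≈ 0.2750+0.3025+1.2800+0.1000  ⇒  S_min = 783/400 m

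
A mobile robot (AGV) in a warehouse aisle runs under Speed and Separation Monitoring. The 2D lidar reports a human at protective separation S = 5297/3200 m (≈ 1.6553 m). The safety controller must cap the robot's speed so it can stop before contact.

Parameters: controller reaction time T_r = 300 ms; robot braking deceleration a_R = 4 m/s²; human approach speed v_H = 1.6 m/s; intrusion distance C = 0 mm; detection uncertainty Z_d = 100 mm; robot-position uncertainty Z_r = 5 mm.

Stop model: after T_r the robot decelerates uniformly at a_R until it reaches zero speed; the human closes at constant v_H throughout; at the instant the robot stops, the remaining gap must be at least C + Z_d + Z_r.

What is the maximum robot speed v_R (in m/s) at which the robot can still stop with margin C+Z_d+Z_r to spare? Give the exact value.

v_R_max = 5/4 m/s = 1.2500 m/s

quadratic (1/8)·v² + (7/10)·v + (-137/128) = 0
  disc = (7/10)² − 4·(1/8)·(-137/128) = 6561/6400 ; √disc = 81/80
  v_R = (−(7/10) + 81/80) / (2·(1/8)) = 5/4 m/s
check:
stop time T_s = (5/4)/4 = 0.3125 s
robot in T_r: 1.2500·0.3000 = 0.3750 m
robot under decel: 1.2500²/(2·4.0000) = 0.1953 m
human over T_r+T_s: 1.6000·(0.3000+0.3125) = 0.9800 m
residual clearance needed = 0.0000+0.1000+0.0050 = 0.1050 m
sum ≈ 0.3750+0.1953+0.9800+0.1050 ≈ 1.6553 m = S ✓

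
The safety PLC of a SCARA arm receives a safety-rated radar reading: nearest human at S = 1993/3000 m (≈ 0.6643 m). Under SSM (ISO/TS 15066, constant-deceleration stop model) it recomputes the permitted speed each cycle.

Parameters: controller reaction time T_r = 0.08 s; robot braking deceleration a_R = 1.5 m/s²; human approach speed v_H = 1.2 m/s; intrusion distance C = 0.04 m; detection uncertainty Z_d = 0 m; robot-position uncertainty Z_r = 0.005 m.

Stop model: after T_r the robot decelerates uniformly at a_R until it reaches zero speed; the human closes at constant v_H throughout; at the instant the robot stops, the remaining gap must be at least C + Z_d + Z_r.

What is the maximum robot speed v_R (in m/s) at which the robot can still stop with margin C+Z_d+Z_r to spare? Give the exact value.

collect terms ⇒ (1/3)·v_R² + (22/25)·v_R + (-157/300) = 0
  disc = (22/25)² − 4·(1/3)·(-157/300) = 8281/5625 ; √disc = 91/75
  v_R = (−(22/25) + 91/75) / (2·(1/3)) = 1/2 m/s
check:
braking lasts T_s = (1/2)/(3/2) = 0.3333 s
robot covers v_R·T_r = 0.5000·0.0800 = 0.0400 m before braking
braking distance = 0.5000²/(2·1.5000) = 0.0833 m
human closes 1.2000·0.4133 = 0.4960 m
C+Z_d+Z_r = 0.0400+0.0000+0.0050 = 0.0450 m
sum ≈ 0.0400+0.0833+0.4960+0.0450 ≈ 0.6643 m = S ✓

v_R_max = 1/2 m/s = 0.5000 m/s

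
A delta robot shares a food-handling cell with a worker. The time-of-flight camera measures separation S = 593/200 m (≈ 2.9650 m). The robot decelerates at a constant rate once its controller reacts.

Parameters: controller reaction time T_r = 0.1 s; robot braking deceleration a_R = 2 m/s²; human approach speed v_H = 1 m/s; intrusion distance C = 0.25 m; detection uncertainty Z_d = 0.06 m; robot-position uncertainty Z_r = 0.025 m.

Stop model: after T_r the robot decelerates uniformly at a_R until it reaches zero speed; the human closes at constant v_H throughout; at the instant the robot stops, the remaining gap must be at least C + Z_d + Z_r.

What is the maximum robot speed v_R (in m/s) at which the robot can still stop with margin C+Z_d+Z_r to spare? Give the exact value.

v_R_max = 11/5 m/s = 2.2000 m/s

quadratic (1/4)·v² + (3/5)·v + (-253/100) = 0
  disc = (3/5)² − 4·(1/4)·(-253/100) = 289/100 ; √disc = 17/10
  v_R = (−(3/5) + 17/10) / (2·(1/4)) = 11/5 m/s
check:
stop time T_s = (11/5)/2 = 1.1000 s
robot covers v_R·T_r = 2.2000·0.1000 = 0.2200 m before braking
braking distance = 2.2000²/(2·2.0000) = 1.2100 m
human over T_r+T_s: 1.0000·(0.1000+1.1000) = 1.2000 m
residual clearance needed = 0.2500+0.0600+0.0250 = 0.3350 m
sum ≈ 0.2200+1.2100+1.2000+0.3350 ≈ 2.9650 m = S ✓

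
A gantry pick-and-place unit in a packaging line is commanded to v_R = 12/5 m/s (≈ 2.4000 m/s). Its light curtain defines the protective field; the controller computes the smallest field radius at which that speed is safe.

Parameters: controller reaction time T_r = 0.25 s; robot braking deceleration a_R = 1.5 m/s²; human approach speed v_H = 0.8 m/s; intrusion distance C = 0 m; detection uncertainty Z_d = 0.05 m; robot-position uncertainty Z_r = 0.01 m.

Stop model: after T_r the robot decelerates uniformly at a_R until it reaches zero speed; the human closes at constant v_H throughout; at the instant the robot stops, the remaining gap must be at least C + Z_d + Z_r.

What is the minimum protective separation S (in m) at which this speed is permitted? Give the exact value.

S_min = 203/50 m = 4.0600 m

braking lasts T_s = (12/5)/(3/2) = 1.6000 s
robot covers v_R·T_r = 2.4000·0.2500 = 0.6000 m before braking
robot covers 2.4000·1.6000 − ½·1.5000·1.6000² = 1.9200 m while stopping
human over T_r+T_s: 0.8000·(0.2500+1.6000) = 1.4800 m
margins: 0.0000+0.0500+0.0100 = 0.0600 m
S_min ≈ 0.6000+1.9200+1.4800+0.0600  ⇒  S_min = 203/50 m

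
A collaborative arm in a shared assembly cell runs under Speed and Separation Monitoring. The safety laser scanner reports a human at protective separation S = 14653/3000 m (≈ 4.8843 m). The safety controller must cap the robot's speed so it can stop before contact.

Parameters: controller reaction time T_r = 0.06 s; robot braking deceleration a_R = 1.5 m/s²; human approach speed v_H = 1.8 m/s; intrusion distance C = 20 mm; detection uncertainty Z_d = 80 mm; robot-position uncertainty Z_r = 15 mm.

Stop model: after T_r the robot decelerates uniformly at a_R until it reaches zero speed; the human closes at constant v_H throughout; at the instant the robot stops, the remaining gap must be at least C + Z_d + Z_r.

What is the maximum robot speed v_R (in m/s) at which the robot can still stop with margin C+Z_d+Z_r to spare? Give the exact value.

v_R_max = 23/10 m/s = 2.3000 m/s

quadratic (1/3)·v² + (63/50)·v + (-1748/375) = 0
  disc = (63/50)² − 4·(1/3)·(-1748/375) = 175561/22500 ; √disc = 419/150
  v_R = (−(63/50) + 419/150) / (2·(1/3)) = 23/10 m/s
check:
T_s = v_R/a_R = (23/10)/(3/2) = 1.5333 s
reaction-phase robot travel = 2.3000·0.0600 = 0.1380 m
robot covers 2.3000·1.5333 − ½·1.5000·1.5333² = 1.7633 m while stopping
human closes 1.8000·1.5933 = 2.8680 m
C+Z_d+Z_r = 0.0200+0.0800+0.0150 = 0.1150 m
sum ≈ 0.1380+1.7633+2.8680+0.1150 ≈ 4.8843 m = S ✓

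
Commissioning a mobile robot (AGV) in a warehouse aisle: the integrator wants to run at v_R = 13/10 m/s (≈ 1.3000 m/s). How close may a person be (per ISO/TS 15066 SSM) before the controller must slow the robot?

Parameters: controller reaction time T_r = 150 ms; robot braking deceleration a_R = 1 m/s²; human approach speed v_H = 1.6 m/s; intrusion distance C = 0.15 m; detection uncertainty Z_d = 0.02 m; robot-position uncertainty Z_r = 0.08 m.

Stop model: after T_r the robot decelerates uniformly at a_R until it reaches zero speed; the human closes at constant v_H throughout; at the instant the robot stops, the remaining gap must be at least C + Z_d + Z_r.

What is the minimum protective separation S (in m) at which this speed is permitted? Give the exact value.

S_min = 361/100 m = 3.6100 m

T_s = v_R/a_R = (13/10)/1 = 1.3000 s
robot covers v_R·T_r = 1.3000·0.1500 = 0.1950 m before braking
robot under decel: 1.3000²/(2·1.0000) = 0.8450 m
human closes 1.6000·1.4500 = 2.3200 m
C+Z_d+Z_r = 0.1500+0.0200+0.0800 = 0.2500 m
S_min ≈ 0.1950+0.8450+2.3200+0.2500  ⇒  S_min = 361/100 m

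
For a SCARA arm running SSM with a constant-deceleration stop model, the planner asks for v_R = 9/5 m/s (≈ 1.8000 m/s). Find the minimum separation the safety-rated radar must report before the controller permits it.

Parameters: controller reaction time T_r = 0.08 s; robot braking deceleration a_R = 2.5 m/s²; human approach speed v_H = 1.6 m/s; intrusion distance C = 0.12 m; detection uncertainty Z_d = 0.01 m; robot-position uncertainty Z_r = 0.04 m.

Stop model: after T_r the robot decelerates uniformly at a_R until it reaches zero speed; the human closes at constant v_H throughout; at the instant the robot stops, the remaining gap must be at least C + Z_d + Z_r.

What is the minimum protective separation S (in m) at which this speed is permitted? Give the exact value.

S_min = 1121/500 m = 2.2420 m

T_s = v_R/a_R = (9/5)/(5/2) = 0.7200 s
robot covers v_R·T_r = 1.8000·0.0800 = 0.1440 m before braking
braking distance = 1.8000²/(2·2.5000) = 0.6480 m
human closes 1.6000·0.8000 = 1.2800 m
margins: 0.1200+0.0100+0.0400 = 0.1700 m
S_min ≈ 0.1440+0.6480+1.2800+0.1700  ⇒  S_min = 1121/500 m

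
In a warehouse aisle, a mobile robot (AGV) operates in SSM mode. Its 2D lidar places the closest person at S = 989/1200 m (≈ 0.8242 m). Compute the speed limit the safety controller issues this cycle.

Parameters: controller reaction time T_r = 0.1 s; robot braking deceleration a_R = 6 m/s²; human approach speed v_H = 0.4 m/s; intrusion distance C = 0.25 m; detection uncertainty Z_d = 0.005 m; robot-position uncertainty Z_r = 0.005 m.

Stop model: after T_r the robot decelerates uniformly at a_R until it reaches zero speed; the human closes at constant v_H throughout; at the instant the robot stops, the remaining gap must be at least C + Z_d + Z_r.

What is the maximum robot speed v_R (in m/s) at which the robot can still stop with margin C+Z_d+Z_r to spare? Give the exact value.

at the boundary: (1/12)·v² + (1/6)·v + (-629/1200) = 0
  disc = (1/6)² − 4·(1/12)·(-629/1200) = 81/400 ; √disc = 9/20
  v_R = (−(1/6) + 9/20) / (2·(1/12)) = 17/10 m/s
check:
T_s = v_R/a_R = (17/10)/6 = 0.2833 s
robot in T_r: 1.7000·0.1000 = 0.1700 m
braking distance = 1.7000²/(2·6.0000) = 0.2408 m
person approaches 0.4000·(0.1000+0.2833) = 0.1533 m
margins: 0.2500+0.0050+0.0050 = 0.2600 m
sum ≈ 0.1700+0.2408+0.1533+0.2600 ≈ 0.8242 m = S ✓

v_R_max = 17/10 m/s = 1.7000 m/s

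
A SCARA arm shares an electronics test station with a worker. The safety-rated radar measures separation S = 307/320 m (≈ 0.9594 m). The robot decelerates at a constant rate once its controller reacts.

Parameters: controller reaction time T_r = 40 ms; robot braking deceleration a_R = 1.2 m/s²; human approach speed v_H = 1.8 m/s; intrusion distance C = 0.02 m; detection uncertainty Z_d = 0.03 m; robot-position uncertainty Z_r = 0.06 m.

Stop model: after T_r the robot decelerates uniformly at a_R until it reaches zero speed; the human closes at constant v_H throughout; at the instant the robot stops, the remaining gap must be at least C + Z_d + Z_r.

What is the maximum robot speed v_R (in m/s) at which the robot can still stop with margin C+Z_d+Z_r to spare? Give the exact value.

v_R_max = 9/20 m/s = 0.4500 m/s

collect terms ⇒ (5/12)·v_R² + (77/50)·v_R + (-6219/8000) = 0
  disc = (77/50)² − 4·(5/12)·(-6219/8000) = 146689/40000 ; √disc = 383/200
  v_R = (−(77/50) + 383/200) / (2·(5/12)) = 9/20 m/s
check:
T_s = v_R/a_R = (9/20)/(6/5) = 0.3750 s
reaction-phase robot travel = 0.4500·0.0400 = 0.0180 m
braking distance = 0.4500²/(2·1.2000) = 0.0844 m
human closes 1.8000·0.4150 = 0.7470 m
C+Z_d+Z_r = 0.0200+0.0300+0.0600 = 0.1100 m
sum ≈ 0.0180+0.0844+0.7470+0.1100 ≈ 0.9594 m = S ✓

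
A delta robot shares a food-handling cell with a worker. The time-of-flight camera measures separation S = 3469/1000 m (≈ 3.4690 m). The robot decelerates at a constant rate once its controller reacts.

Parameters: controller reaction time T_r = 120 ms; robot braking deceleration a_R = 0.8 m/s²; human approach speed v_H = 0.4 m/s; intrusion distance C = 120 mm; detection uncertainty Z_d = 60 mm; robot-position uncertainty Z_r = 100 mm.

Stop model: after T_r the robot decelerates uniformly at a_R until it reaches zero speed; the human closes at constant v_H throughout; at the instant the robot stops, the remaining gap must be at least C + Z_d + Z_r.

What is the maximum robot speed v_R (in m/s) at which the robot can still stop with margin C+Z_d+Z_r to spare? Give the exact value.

quadratic (5/8)·v² + (31/50)·v + (-3141/1000) = 0
  disc = (31/50)² − 4·(5/8)·(-3141/1000) = 82369/10000 ; √disc = 287/100
  v_R = (−(31/50) + 287/100) / (2·(5/8)) = 9/5 m/s
check:
T_s = v_R/a_R = (9/5)/(4/5) = 2.2500 s
reaction-phase robot travel = 1.8000·0.1200 = 0.2160 m
robot covers 1.8000·2.2500 − ½·0.8000·2.2500² = 2.0250 m while stopping
human closes 0.4000·2.3700 = 0.9480 m
residual clearance needed = 0.1200+0.0600+0.1000 = 0.2800 m
sum ≈ 0.2160+2.0250+0.9480+0.2800 ≈ 3.4690 m = S ✓

v_R_max = 9/5 m/s = 1.8000 m/s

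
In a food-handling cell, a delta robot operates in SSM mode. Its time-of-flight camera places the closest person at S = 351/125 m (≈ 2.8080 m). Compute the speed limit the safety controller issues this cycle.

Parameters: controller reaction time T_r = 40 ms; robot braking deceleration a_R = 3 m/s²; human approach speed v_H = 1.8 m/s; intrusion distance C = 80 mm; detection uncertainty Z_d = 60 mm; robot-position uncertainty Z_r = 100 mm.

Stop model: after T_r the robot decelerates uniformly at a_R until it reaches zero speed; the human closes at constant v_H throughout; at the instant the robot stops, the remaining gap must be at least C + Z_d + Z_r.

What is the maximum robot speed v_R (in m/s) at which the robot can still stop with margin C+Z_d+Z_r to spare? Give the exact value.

v_R_max = 12/5 m/s = 2.4000 m/s

collect terms ⇒ (1/6)·v_R² + (16/25)·v_R + (-312/125) = 0
  disc = (16/25)² − 4·(1/6)·(-312/125) = 1296/625 ; √disc = 36/25
  v_R = (−(16/25) + 36/25) / (2·(1/6)) = 12/5 m/s
check:
stop time T_s = (12/5)/3 = 0.8000 s
robot in T_r: 2.4000·0.0400 = 0.0960 m
robot covers 2.4000·0.8000 − ½·3.0000·0.8000² = 0.9600 m while stopping
human closes 1.8000·0.8400 = 1.5120 m
residual clearance needed = 0.0800+0.0600+0.1000 = 0.2400 m
sum ≈ 0.0960+0.9600+1.5120+0.2400 ≈ 2.8080 m = S ✓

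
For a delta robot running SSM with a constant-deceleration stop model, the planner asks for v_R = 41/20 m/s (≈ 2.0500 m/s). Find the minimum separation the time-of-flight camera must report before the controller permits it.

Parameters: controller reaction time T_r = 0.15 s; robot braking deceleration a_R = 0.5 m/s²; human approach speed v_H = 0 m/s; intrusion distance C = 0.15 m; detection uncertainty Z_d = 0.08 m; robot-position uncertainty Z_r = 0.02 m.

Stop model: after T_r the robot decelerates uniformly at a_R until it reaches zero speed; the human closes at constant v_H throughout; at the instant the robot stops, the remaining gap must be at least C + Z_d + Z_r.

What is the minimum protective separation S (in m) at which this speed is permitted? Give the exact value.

S_min = 119/25 m = 4.7600 m

stop time T_s = (41/20)/(1/2) = 4.1000 s
robot covers v_R·T_r = 2.0500·0.1500 = 0.3075 m before braking
braking distance = 2.0500²/(2·0.5000) = 4.2025 m
human over T_r+T_s: 0.0000·(0.1500+4.1000) = 0.0000 m
C+Z_d+Z_r = 0.1500+0.0800+0.0200 = 0.2500 m
S_min ≈ 0.3075+4.2025+0.0000+0.2500  ⇒  S_min = 119/25 m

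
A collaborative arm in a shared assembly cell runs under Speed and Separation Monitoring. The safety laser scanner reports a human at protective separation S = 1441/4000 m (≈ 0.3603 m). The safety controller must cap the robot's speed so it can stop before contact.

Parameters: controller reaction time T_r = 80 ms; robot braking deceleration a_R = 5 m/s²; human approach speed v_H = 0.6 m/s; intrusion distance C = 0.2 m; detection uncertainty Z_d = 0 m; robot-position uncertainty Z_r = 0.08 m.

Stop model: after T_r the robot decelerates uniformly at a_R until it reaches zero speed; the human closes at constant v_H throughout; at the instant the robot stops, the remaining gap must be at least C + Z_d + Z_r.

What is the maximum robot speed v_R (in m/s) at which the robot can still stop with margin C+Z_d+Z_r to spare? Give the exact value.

v_R_max = 3/20 m/s = 0.1500 m/s

at the boundary: (1/10)·v² + (1/5)·v + (-129/4000) = 0
  disc = (1/5)² − 4·(1/10)·(-129/4000) = 529/10000 ; √disc = 23/100
  v_R = (−(1/5) + 23/100) / (2·(1/10)) = 3/20 m/s
check:
T_s = v_R/a_R = (3/20)/5 = 0.0300 s
reaction-phase robot travel = 0.1500·0.0800 = 0.0120 m
robot under decel: 0.1500²/(2·5.0000) = 0.0022 m
human closes 0.6000·0.1100 = 0.0660 m
margins: 0.2000+0.0000+0.0800 = 0.2800 m
sum ≈ 0.0120+0.0022+0.0660+0.2800 ≈ 0.3603 m = S ✓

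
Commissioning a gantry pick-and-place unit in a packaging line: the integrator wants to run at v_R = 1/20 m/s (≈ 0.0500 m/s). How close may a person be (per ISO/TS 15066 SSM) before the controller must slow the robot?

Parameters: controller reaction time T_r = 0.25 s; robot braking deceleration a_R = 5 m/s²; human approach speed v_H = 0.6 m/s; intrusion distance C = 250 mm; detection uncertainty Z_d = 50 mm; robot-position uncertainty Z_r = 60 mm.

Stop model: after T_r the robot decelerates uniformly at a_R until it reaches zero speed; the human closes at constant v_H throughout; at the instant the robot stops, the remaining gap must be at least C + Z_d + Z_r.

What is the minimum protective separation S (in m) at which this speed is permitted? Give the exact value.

T_s = v_R/a_R = (1/20)/5 = 0.0100 s
robot covers v_R·T_r = 0.0500·0.2500 = 0.0125 m before braking
braking distance = 0.0500²/(2·5.0000) = 0.0003 m
human closes 0.6000·0.2600 = 0.1560 m
margins: 0.2500+0.0500+0.0600 = 0.3600 m
S_min ≈ 0.0125+0.0003+0.1560+0.3600  ⇒  S_min = 423/800 m

S_min = 423/800 m = 0.5288 m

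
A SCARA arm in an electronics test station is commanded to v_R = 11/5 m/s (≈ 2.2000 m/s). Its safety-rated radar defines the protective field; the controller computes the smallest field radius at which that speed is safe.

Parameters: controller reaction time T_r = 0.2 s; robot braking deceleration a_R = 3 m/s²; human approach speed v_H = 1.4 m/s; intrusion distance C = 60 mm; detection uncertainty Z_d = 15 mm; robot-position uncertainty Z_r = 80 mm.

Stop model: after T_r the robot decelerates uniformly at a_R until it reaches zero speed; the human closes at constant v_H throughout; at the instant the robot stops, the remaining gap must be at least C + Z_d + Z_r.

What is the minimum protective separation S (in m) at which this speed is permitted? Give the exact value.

S_min = 65/24 m = 2.7083 m

T_s = v_R/a_R = (11/5)/3 = 0.7333 s
robot covers v_R·T_r = 2.2000·0.2000 = 0.4400 m before braking
robot under decel: 2.2000²/(2·3.0000) = 0.8067 m
human over T_r+T_s: 1.4000·(0.2000+0.7333) = 1.3067 m
C+Z_d+Z_r = 0.0600+0.0150+0.0800 = 0.1550 m
S_min ≈ 0.4400+0.8067+1.3067+0.1550  ⇒  S_min = 65/24 m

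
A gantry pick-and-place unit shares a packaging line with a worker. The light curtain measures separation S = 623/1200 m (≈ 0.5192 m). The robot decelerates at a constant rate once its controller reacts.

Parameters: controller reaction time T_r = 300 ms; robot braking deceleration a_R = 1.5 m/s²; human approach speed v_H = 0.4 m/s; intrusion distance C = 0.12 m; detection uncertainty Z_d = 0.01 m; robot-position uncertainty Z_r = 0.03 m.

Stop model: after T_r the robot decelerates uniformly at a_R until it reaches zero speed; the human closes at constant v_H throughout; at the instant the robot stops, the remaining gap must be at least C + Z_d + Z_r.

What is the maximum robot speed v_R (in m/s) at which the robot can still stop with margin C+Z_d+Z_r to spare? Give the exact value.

v_R_max = 7/20 m/s = 0.3500 m/s

at the boundary: (1/3)·v² + (17/30)·v + (-287/1200) = 0
  disc = (17/30)² − 4·(1/3)·(-287/1200) = 16/25 ; √disc = 4/5
  v_R = (−(17/30) + 4/5) / (2·(1/3)) = 7/20 m/s
check:
braking lasts T_s = (7/20)/(3/2) = 0.2333 s
robot covers v_R·T_r = 0.3500·0.3000 = 0.1050 m before braking
braking distance = 0.3500²/(2·1.5000) = 0.0408 m
human over T_r+T_s: 0.4000·(0.3000+0.2333) = 0.2133 m
margins: 0.1200+0.0100+0.0300 = 0.1600 m
sum ≈ 0.1050+0.0408+0.2133+0.1600 ≈ 0.5192 m = S ✓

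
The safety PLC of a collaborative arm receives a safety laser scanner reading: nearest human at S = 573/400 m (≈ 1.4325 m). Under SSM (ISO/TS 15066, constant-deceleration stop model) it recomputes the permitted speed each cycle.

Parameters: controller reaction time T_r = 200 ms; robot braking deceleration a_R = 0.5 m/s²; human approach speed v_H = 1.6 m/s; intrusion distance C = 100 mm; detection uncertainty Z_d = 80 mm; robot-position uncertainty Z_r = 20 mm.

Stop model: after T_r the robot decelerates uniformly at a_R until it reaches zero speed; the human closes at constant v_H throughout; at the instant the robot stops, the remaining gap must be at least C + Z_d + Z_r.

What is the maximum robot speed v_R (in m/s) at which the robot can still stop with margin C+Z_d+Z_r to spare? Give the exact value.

collect terms ⇒ (1)·v_R² + (17/5)·v_R + (-73/80) = 0
  disc = (17/5)² − 4·(1)·(-73/80) = 1521/100 ; √disc = 39/10
  v_R = (−(17/5) + 39/10) / (2·(1)) = 1/4 m/s
check:
stop time T_s = (1/4)/(1/2) = 0.5000 s
robot in T_r: 0.2500·0.2000 = 0.0500 m
robot under decel: 0.2500²/(2·0.5000) = 0.0625 m
person approaches 1.6000·(0.2000+0.5000) = 1.1200 m
margins: 0.1000+0.0800+0.0200 = 0.2000 m
sum ≈ 0.0500+0.0625+1.1200+0.2000 ≈ 1.4325 m = S ✓

v_R_max = 1/4 m/s = 0.2500 m/s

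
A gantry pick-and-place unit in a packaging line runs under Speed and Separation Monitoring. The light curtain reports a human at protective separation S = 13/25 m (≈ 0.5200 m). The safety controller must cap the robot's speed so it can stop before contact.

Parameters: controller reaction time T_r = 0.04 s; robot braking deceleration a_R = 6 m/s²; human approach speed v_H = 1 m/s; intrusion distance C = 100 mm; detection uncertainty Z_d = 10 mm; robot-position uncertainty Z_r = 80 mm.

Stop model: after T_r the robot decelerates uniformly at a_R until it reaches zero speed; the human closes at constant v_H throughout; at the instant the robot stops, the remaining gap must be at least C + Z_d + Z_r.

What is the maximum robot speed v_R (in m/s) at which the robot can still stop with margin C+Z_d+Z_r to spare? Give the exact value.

v_R_max = 1 m/s = 1.0000 m/s

collect terms ⇒ (1/12)·v_R² + (31/150)·v_R + (-29/100) = 0
  disc = (31/150)² − 4·(1/12)·(-29/100) = 784/5625 ; √disc = 28/75
  v_R = (−(31/150) + 28/75) / (2·(1/12)) = 1 m/s
check:
braking lasts T_s = 1/6 = 0.1667 s
reaction-phase robot travel = 1.0000·0.0400 = 0.0400 m
robot covers 1.0000·0.1667 − ½·6.0000·0.1667² = 0.0833 m while stopping
person approaches 1.0000·(0.0400+0.1667) = 0.2067 m
residual clearance needed = 0.1000+0.0100+0.0800 = 0.1900 m
sum ≈ 0.0400+0.0833+0.2067+0.1900 ≈ 0.5200 m = S ✓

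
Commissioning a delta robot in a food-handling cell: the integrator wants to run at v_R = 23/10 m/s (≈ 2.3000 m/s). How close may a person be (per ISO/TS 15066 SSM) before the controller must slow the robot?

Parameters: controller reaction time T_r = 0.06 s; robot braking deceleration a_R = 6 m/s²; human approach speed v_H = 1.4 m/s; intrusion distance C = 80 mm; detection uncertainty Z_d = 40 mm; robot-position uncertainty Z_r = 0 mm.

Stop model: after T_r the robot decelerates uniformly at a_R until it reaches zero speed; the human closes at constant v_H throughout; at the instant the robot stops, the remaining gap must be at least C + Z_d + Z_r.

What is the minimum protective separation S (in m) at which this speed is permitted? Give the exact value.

T_s = v_R/a_R = (23/10)/6 = 0.3833 s
robot in T_r: 2.3000·0.0600 = 0.1380 m
braking distance = 2.3000²/(2·6.0000) = 0.4408 m
person approaches 1.4000·(0.0600+0.3833) = 0.6207 m
C+Z_d+Z_r = 0.0800+0.0400+0.0000 = 0.1200 m
S_min ≈ 0.1380+0.4408+0.6207+0.1200  ⇒  S_min = 2639/2000 m

S_min = 2639/2000 m = 1.3195 m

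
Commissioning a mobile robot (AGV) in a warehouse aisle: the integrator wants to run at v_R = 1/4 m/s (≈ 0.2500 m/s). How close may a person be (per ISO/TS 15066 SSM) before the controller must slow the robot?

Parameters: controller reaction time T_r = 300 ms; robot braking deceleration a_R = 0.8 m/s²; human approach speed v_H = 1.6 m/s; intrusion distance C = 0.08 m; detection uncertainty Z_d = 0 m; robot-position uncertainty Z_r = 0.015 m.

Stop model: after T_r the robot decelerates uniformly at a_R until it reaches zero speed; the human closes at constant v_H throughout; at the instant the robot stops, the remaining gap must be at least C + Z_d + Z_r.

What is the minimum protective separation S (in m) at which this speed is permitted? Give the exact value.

S_min = 761/640 m = 1.1891 m

braking lasts T_s = (1/4)/(4/5) = 0.3125 s
reaction-phase robot travel = 0.2500·0.3000 = 0.0750 m
robot covers 0.2500·0.3125 − ½·0.8000·0.3125² = 0.0391 m while stopping
person approaches 1.6000·(0.3000+0.3125) = 0.9800 m
C+Z_d+Z_r = 0.0800+0.0000+0.0150 = 0.0950 m
S_min ≈ 0.0750+0.0391+0.9800+0.0950  ⇒  S_min = 761/640 m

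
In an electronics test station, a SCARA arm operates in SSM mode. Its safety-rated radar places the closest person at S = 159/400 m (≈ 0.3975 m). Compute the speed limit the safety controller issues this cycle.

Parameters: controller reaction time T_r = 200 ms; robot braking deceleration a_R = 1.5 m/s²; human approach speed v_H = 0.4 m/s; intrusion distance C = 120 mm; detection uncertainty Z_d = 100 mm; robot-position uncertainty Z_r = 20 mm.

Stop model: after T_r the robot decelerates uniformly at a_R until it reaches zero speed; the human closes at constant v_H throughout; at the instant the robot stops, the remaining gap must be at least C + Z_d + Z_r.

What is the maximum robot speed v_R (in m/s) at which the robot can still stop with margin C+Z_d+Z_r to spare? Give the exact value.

collect terms ⇒ (1/3)·v_R² + (7/15)·v_R + (-31/400) = 0
  disc = (7/15)² − 4·(1/3)·(-31/400) = 289/900 ; √disc = 17/30
  v_R = (−(7/15) + 17/30) / (2·(1/3)) = 3/20 m/s
check:
braking lasts T_s = (3/20)/(3/2) = 0.1000 s
robot covers v_R·T_r = 0.1500·0.2000 = 0.0300 m before braking
braking distance = 0.1500²/(2·1.5000) = 0.0075 m
human over T_r+T_s: 0.4000·(0.2000+0.1000) = 0.1200 m
C+Z_d+Z_r = 0.1200+0.1000+0.0200 = 0.2400 m
sum ≈ 0.0300+0.0075+0.1200+0.2400 ≈ 0.3975 m = S ✓

v_R_max = 3/20 m/s = 0.1500 m/s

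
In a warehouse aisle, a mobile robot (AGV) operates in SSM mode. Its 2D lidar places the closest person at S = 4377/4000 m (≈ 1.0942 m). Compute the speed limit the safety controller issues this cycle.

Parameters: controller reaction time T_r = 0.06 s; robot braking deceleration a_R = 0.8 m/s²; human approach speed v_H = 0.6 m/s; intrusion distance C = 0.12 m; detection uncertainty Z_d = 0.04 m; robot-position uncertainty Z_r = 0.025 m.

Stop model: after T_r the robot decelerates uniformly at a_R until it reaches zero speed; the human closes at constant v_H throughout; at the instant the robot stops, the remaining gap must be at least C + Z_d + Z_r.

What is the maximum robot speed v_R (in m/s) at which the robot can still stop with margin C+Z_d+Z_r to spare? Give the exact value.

quadratic (5/8)·v² + (81/100)·v + (-3493/4000) = 0
  disc = (81/100)² − 4·(5/8)·(-3493/4000) = 113569/40000 ; √disc = 337/200
  v_R = (−(81/100) + 337/200) / (2·(5/8)) = 7/10 m/s
check:
T_s = v_R/a_R = (7/10)/(4/5) = 0.8750 s
robot in T_r: 0.7000·0.0600 = 0.0420 m
robot under decel: 0.7000²/(2·0.8000) = 0.3063 m
human over T_r+T_s: 0.6000·(0.0600+0.8750) = 0.5610 m
residual clearance needed = 0.1200+0.0400+0.0250 = 0.1850 m
sum ≈ 0.0420+0.3063+0.5610+0.1850 ≈ 1.0942 m = S ✓

v_R_max = 7/10 m/s = 0.7000 m/s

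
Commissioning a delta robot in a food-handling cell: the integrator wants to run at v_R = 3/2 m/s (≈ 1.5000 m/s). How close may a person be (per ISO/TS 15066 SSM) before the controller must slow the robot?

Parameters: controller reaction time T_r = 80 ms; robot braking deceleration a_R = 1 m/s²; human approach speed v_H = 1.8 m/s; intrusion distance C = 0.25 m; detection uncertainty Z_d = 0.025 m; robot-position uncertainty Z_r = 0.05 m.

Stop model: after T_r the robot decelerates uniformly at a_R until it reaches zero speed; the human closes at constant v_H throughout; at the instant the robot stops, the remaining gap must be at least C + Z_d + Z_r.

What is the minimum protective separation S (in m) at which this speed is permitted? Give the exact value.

T_s = v_R/a_R = (3/2)/1 = 1.5000 s
reaction-phase robot travel = 1.5000·0.0800 = 0.1200 m
robot under decel: 1.5000²/(2·1.0000) = 1.1250 m
human over T_r+T_s: 1.8000·(0.0800+1.5000) = 2.8440 m
residual clearance needed = 0.2500+0.0250+0.0500 = 0.3250 m
S_min ≈ 0.1200+1.1250+2.8440+0.3250  ⇒  S_min = 2207/500 m

S_min = 2207/500 m = 4.4140 m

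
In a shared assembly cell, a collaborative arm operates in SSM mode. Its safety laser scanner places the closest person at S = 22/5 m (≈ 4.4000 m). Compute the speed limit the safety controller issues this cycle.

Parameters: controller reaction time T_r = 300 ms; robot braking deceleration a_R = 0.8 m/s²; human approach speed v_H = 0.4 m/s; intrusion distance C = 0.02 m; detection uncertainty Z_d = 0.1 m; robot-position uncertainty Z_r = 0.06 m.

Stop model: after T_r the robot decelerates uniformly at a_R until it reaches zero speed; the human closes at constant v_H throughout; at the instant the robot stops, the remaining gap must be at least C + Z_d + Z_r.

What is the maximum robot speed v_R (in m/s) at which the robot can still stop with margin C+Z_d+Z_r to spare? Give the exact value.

v_R_max = 2 m/s = 2.0000 m/s

quadratic (5/8)·v² + (4/5)·v + (-41/10) = 0
  disc = (4/5)² − 4·(5/8)·(-41/10) = 1089/100 ; √disc = 33/10
  v_R = (−(4/5) + 33/10) / (2·(5/8)) = 2 m/s
check:
stop time T_s = 2/(4/5) = 2.5000 s
robot covers v_R·T_r = 2.0000·0.3000 = 0.6000 m before braking
braking distance = 2.0000²/(2·0.8000) = 2.5000 m
human over T_r+T_s: 0.4000·(0.3000+2.5000) = 1.1200 m
margins: 0.0200+0.1000+0.0600 = 0.1800 m
sum ≈ 0.6000+2.5000+1.1200+0.1800 ≈ 4.4000 m = S ✓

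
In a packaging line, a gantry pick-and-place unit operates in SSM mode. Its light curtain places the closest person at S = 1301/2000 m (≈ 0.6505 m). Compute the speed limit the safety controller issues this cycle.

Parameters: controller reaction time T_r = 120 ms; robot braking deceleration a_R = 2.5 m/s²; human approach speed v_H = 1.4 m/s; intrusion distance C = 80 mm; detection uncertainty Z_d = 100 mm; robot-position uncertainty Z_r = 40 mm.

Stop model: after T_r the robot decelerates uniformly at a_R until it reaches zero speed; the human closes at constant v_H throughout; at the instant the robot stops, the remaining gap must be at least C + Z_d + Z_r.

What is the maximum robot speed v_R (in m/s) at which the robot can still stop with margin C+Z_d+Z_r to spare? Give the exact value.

v_R_max = 7/20 m/s = 0.3500 m/s

at the boundary: (1/5)·v² + (17/25)·v + (-21/80) = 0
  disc = (17/25)² − 4·(1/5)·(-21/80) = 1681/2500 ; √disc = 41/50
  v_R = (−(17/25) + 41/50) / (2·(1/5)) = 7/20 m/s
check:
stop time T_s = (7/20)/(5/2) = 0.1400 s
robot in T_r: 0.3500·0.1200 = 0.0420 m
robot under decel: 0.3500²/(2·2.5000) = 0.0245 m
person approaches 1.4000·(0.1200+0.1400) = 0.3640 m
residual clearance needed = 0.0800+0.1000+0.0400 = 0.2200 m
sum ≈ 0.0420+0.0245+0.3640+0.2200 ≈ 0.6505 m = S ✓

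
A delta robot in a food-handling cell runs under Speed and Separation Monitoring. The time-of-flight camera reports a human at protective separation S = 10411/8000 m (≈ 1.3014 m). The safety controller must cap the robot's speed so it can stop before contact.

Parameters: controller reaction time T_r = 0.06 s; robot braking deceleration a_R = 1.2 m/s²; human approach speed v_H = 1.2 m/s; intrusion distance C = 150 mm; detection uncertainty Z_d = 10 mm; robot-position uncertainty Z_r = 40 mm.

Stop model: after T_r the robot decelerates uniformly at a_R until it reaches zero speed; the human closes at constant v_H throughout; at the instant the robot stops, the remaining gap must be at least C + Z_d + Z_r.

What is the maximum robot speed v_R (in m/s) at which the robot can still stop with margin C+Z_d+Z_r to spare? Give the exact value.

v_R_max = 3/4 m/s = 0.7500 m/s

at the boundary: (5/12)·v² + (53/50)·v + (-1647/1600) = 0
  disc = (53/50)² − 4·(5/12)·(-1647/1600) = 113569/40000 ; √disc = 337/200
  v_R = (−(53/50) + 337/200) / (2·(5/12)) = 3/4 m/s
check:
stop time T_s = (3/4)/(6/5) = 0.6250 s
robot covers v_R·T_r = 0.7500·0.0600 = 0.0450 m before braking
robot covers 0.7500·0.6250 − ½·1.2000·0.6250² = 0.2344 m while stopping
human closes 1.2000·0.6850 = 0.8220 m
C+Z_d+Z_r = 0.1500+0.0100+0.0400 = 0.2000 m
sum ≈ 0.0450+0.2344+0.8220+0.2000 ≈ 1.3014 m = S ✓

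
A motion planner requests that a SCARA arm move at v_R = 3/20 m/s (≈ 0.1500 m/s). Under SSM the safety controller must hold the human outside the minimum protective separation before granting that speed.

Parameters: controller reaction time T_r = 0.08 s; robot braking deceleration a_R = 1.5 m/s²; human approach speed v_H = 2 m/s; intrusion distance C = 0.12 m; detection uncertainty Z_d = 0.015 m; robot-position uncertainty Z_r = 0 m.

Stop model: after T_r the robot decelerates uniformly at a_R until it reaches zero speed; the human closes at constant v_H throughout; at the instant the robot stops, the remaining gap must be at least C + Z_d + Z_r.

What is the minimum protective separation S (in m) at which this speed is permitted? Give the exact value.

braking lasts T_s = (3/20)/(3/2) = 0.1000 s
reaction-phase robot travel = 0.1500·0.0800 = 0.0120 m
robot under decel: 0.1500²/(2·1.5000) = 0.0075 m
human closes 2.0000·0.1800 = 0.3600 m
C+Z_d+Z_r = 0.1200+0.0150+0.0000 = 0.1350 m
S_min ≈ 0.0120+0.0075+0.3600+0.1350  ⇒  S_min = 1029/2000 m

S_min = 1029/2000 m = 0.5145 m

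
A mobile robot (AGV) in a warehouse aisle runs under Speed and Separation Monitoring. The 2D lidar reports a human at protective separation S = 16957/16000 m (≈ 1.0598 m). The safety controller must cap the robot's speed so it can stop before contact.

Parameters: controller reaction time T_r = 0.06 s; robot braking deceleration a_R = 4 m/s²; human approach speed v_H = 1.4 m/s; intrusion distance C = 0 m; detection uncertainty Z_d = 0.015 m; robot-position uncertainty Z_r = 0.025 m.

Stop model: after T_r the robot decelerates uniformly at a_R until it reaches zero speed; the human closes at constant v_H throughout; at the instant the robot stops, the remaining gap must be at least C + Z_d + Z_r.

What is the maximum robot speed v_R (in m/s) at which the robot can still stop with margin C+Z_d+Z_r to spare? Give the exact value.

at the boundary: (1/8)·v² + (41/100)·v + (-14973/16000) = 0
  disc = (41/100)² − 4·(1/8)·(-14973/16000) = 101761/160000 ; √disc = 319/400
  v_R = (−(41/100) + 319/400) / (2·(1/8)) = 31/20 m/s
check:
braking lasts T_s = (31/20)/4 = 0.3875 s
robot covers v_R·T_r = 1.5500·0.0600 = 0.0930 m before braking
robot covers 1.5500·0.3875 − ½·4.0000·0.3875² = 0.3003 m while stopping
human over T_r+T_s: 1.4000·(0.0600+0.3875) = 0.6265 m
margins: 0.0000+0.0150+0.0250 = 0.0400 m
sum ≈ 0.0930+0.3003+0.6265+0.0400 ≈ 1.0598 m = S ✓

v_R_max = 31/20 m/s = 1.5500 m/s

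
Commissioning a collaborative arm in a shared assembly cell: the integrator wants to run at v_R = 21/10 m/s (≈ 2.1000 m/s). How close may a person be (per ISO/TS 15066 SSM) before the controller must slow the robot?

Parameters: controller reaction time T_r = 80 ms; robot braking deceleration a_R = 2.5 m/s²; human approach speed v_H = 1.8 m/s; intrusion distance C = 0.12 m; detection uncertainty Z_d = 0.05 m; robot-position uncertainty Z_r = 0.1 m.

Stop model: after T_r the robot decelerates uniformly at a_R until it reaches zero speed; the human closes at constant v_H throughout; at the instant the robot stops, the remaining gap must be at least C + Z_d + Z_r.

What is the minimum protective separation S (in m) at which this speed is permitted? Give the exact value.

T_s = v_R/a_R = (21/10)/(5/2) = 0.8400 s
reaction-phase robot travel = 2.1000·0.0800 = 0.1680 m
braking distance = 2.1000²/(2·2.5000) = 0.8820 m
human over T_r+T_s: 1.8000·(0.0800+0.8400) = 1.6560 m
C+Z_d+Z_r = 0.1200+0.0500+0.1000 = 0.2700 m
S_min ≈ 0.1680+0.8820+1.6560+0.2700  ⇒  S_min = 372/125 m

S_min = 372/125 m = 2.9760 m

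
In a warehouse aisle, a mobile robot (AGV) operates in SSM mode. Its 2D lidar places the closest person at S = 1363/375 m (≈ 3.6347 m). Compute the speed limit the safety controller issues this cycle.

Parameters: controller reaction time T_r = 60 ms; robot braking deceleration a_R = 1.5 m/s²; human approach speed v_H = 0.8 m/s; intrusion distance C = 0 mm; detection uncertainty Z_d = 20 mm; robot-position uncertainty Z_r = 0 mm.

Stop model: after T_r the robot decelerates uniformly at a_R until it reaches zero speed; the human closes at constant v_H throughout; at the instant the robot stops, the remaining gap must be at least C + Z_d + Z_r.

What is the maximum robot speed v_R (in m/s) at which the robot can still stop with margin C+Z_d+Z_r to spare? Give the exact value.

v_R_max = 5/2 m/s = 2.5000 m/s

quadratic (1/3)·v² + (89/150)·v + (-107/30) = 0
  disc = (89/150)² − 4·(1/3)·(-107/30) = 12769/2500 ; √disc = 113/50
  v_R = (−(89/150) + 113/50) / (2·(1/3)) = 5/2 m/s
check:
T_s = v_R/a_R = (5/2)/(3/2) = 1.6667 s
robot in T_r: 2.5000·0.0600 = 0.1500 m
robot covers 2.5000·1.6667 − ½·1.5000·1.6667² = 2.0833 m while stopping
person approaches 0.8000·(0.0600+1.6667) = 1.3813 m
residual clearance needed = 0.0000+0.0200+0.0000 = 0.0200 m
sum ≈ 0.1500+2.0833+1.3813+0.0200 ≈ 3.6347 m = S ✓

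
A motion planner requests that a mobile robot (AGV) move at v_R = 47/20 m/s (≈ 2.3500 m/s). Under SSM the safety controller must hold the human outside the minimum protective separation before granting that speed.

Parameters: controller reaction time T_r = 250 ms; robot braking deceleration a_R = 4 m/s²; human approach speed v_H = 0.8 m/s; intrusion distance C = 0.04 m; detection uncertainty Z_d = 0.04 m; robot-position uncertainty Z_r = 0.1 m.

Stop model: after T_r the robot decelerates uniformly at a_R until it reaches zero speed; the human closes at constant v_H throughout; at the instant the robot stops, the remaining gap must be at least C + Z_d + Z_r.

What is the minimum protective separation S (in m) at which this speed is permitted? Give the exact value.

S_min = 6809/3200 m = 2.1278 m

braking lasts T_s = (47/20)/4 = 0.5875 s
robot in T_r: 2.3500·0.2500 = 0.5875 m
robot under decel: 2.3500²/(2·4.0000) = 0.6903 m
human over T_r+T_s: 0.8000·(0.2500+0.5875) = 0.6700 m
C+Z_d+Z_r = 0.0400+0.0400+0.1000 = 0.1800 m
S_min ≈ 0.5875+0.6903+0.6700+0.1800  ⇒  S_min = 6809/3200 m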